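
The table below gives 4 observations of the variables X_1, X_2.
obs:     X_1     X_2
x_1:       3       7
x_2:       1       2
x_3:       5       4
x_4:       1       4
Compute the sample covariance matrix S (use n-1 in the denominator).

Step 1 — column means:
  mean(X_1) = (3 + 1 + 5 + 1) / 4 = 10/4 = 2.5
  mean(X_2) = (7 + 2 + 4 + 4) / 4 = 17/4 = 4.25

Step 2 — sample covariance S[i,j] = (1/(n-1)) · Σ_k (x_{k,i} - mean_i) · (x_{k,j} - mean_j), with n-1 = 3.
  S[X_1,X_1] = ((0.5)·(0.5) + (-1.5)·(-1.5) + (2.5)·(2.5) + (-1.5)·(-1.5)) / 3 = 11/3 = 3.6667
  S[X_1,X_2] = ((0.5)·(2.75) + (-1.5)·(-2.25) + (2.5)·(-0.25) + (-1.5)·(-0.25)) / 3 = 4.5/3 = 1.5
  S[X_2,X_2] = ((2.75)·(2.75) + (-2.25)·(-2.25) + (-0.25)·(-0.25) + (-0.25)·(-0.25)) / 3 = 12.75/3 = 4.25

S is symmetric (S[j,i] = S[i,j]). Assembling:

S = [[3.6667, 1.5],
 [1.5, 4.25]]


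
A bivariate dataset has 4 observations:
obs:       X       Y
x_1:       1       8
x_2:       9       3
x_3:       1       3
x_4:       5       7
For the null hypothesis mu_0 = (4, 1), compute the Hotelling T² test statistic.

Step 1 — sample mean vector:
  mean(X) = (1 + 9 + 1 + 5) / 4 = 16/4 = 4
  mean(Y) = (8 + 3 + 3 + 7) / 4 = 21/4 = 5.25
  x̄ = (4, 5.25),  deviation x̄ - mu_0 = (4, 5.25) - (4, 1) = (0, 4.25).

Step 2 — sample covariance matrix, S[i,j] = (1/(n-1)) · Σ_k (x_{k,i} - mean_i) · (x_{k,j} - mean_j), divisor n-1 = 3:
  S[X,X] = ((-3)·(-3) + (5)·(5) + (-3)·(-3) + (1)·(1)) / 3 = 44/3 = 14.6667
  S[X,Y] = ((-3)·(2.75) + (5)·(-2.25) + (-3)·(-2.25) + (1)·(1.75)) / 3 = -11/3 = -3.6667
  S[Y,Y] = ((2.75)·(2.75) + (-2.25)·(-2.25) + (-2.25)·(-2.25) + (1.75)·(1.75)) / 3 = 20.75/3 = 6.9167
  S = [[14.6667, -3.6667],
 [-3.6667, 6.9167]].

Step 3 — invert S. det(S) = 14.6667·6.9167 - (-3.6667)² = 88.
  S^{-1} = (1/det) · [[d, -b], [-b, a]] = [[0.0786, 0.0417],
 [0.0417, 0.1667]].

Step 4 — quadratic form (x̄ - mu_0)^T · S^{-1} · (x̄ - mu_0):
  S^{-1} · (x̄ - mu_0) = (0.1771, 0.7083),
  (x̄ - mu_0)^T · [...] = (0)·(0.1771) + (4.25)·(0.7083) = 3.0104.

Step 5 — scale by n: T² = 4 · 3.0104 = 12.0417.

T² ≈ 12.0417


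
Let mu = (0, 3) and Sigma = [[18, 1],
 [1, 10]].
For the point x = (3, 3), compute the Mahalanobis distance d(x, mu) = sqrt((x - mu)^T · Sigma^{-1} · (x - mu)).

Step 1 — centre the observation: (x - mu) = (3, 0).

Step 2 — invert Sigma. det(Sigma) = 18·10 - (1)² = 179.
  Sigma^{-1} = (1/det) · [[d, -b], [-b, a]] = [[0.0559, -0.0056],
 [-0.0056, 0.1006]].

Step 3 — form the quadratic (x - mu)^T · Sigma^{-1} · (x - mu):
  Sigma^{-1} · (x - mu) = (0.1676, -0.0168).
  (x - mu)^T · [Sigma^{-1} · (x - mu)] = (3)·(0.1676) + (0)·(-0.0168) = 0.5028.

Step 4 — take square root: d = √(0.5028) ≈ 0.7091.

d(x, mu) = √(0.5028) ≈ 0.7091


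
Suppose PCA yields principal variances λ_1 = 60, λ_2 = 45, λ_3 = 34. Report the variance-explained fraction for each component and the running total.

Step 1 — total variance = trace(Sigma) = Σ λ_i = 60 + 45 + 34 = 139.

Step 2 — fraction explained by component i = λ_i / Σ λ:
  PC1: 60/139 = 0.4317
  PC2: 45/139 = 0.3237
  PC3: 34/139 = 0.2446

Step 3 — cumulative fraction after k components = (λ_1 + ... + λ_k) / Σ λ:
  k = 1: 60/139 = 0.4317
  k = 2: (60 + 45)/139 = 105/139 = 0.7554
  k = 3: (60 + 45 + 34)/139 = 139/139 = 1

Summary (fraction, with percent):

explained: PC1 0.4317 (43.17%), PC2 0.3237 (32.37%), PC3 0.2446 (24.46%);  cumulative: 0.4317, 0.7554, 1


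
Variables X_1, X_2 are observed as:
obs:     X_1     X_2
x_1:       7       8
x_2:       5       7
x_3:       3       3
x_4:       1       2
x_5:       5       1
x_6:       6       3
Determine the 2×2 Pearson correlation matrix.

Step 1 — column means:
  mean(X_1) = (7 + 5 + 3 + 1 + 5 + 6) / 6 = 27/6 = 4.5
  mean(X_2) = (8 + 7 + 3 + 2 + 1 + 3) / 6 = 24/6 = 4

Step 2 — sample variances and covariances s[i,j] = (1/(n-1)) · Σ_k (x_{k,i} - mean_i) · (x_{k,j} - mean_j), with n-1 = 5:
  s[X_1,X_1] = ((2.5)·(2.5) + (0.5)·(0.5) + (-1.5)·(-1.5) + (-3.5)·(-3.5) + (0.5)·(0.5) + (1.5)·(1.5)) / 5 = 23.5/5 = 4.7
  s[X_1,X_2] = ((2.5)·(4) + (0.5)·(3) + (-1.5)·(-1) + (-3.5)·(-2) + (0.5)·(-3) + (1.5)·(-1)) / 5 = 17/5 = 3.4
  s[X_2,X_2] = ((4)·(4) + (3)·(3) + (-1)·(-1) + (-2)·(-2) + (-3)·(-3) + (-1)·(-1)) / 5 = 40/5 = 8
  Sample standard deviations s_i = √(s[i,i]):
  s(X_1) = √(4.7) = 2.1679
  s(X_2) = √(8) = 2.8284

Step 3 — r_{ij} = s_{ij} / (s_i · s_j):
  r[X_1,X_1] = 1 (diagonal).
  r[X_1,X_2] = 3.4 / (2.1679 · 2.8284) = 3.4 / 6.1319 = 0.5545
  r[X_2,X_2] = 1 (diagonal).

R is symmetric with unit diagonal. Assembling:

R = [[1, 0.5545],
 [0.5545, 1]]


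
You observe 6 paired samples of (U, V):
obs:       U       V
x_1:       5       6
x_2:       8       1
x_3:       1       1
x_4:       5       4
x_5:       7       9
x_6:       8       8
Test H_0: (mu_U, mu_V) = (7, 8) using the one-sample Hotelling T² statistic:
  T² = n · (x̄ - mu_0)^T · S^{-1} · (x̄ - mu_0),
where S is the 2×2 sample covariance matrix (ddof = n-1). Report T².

Step 1 — sample mean vector:
  mean(U) = (5 + 8 + 1 + 5 + 7 + 8) / 6 = 34/6 = 5.6667
  mean(V) = (6 + 1 + 1 + 4 + 9 + 8) / 6 = 29/6 = 4.8333
  x̄ = (5.6667, 4.8333),  deviation x̄ - mu_0 = (5.6667, 4.8333) - (7, 8) = (-1.3333, -3.1667).

Step 2 — sample covariance matrix, S[i,j] = (1/(n-1)) · Σ_k (x_{k,i} - mean_i) · (x_{k,j} - mean_j), divisor n-1 = 5:
  S[U,U] = ((-0.6667)·(-0.6667) + (2.3333)·(2.3333) + (-4.6667)·(-4.6667) + (-0.6667)·(-0.6667) + (1.3333)·(1.3333) + (2.3333)·(2.3333)) / 5 = 35.3333/5 = 7.0667
  S[U,V] = ((-0.6667)·(1.1667) + (2.3333)·(-3.8333) + (-4.6667)·(-3.8333) + (-0.6667)·(-0.8333) + (1.3333)·(4.1667) + (2.3333)·(3.1667)) / 5 = 21.6667/5 = 4.3333
  S[V,V] = ((1.1667)·(1.1667) + (-3.8333)·(-3.8333) + (-3.8333)·(-3.8333) + (-0.8333)·(-0.8333) + (4.1667)·(4.1667) + (3.1667)·(3.1667)) / 5 = 58.8333/5 = 11.7667
  S = [[7.0667, 4.3333],
 [4.3333, 11.7667]].

Step 3 — invert S. det(S) = 7.0667·11.7667 - (4.3333)² = 64.3733.
  S^{-1} = (1/det) · [[d, -b], [-b, a]] = [[0.1828, -0.0673],
 [-0.0673, 0.1098]].

Step 4 — quadratic form (x̄ - mu_0)^T · S^{-1} · (x̄ - mu_0):
  S^{-1} · (x̄ - mu_0) = (-0.0306, -0.2579),
  (x̄ - mu_0)^T · [...] = (-1.3333)·(-0.0306) + (-3.1667)·(-0.2579) = 0.8573.

Step 5 — scale by n: T² = 6 · 0.8573 = 5.144.

T² ≈ 5.144


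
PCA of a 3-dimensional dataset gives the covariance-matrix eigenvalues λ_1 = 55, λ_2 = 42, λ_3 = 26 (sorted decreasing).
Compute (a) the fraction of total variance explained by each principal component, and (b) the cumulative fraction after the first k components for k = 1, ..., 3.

Step 1 — total variance = trace(Sigma) = Σ λ_i = 55 + 42 + 26 = 123.

Step 2 — fraction explained by component i = λ_i / Σ λ:
  PC1: 55/123 = 0.4472
  PC2: 42/123 = 0.3415
  PC3: 26/123 = 0.2114

Step 3 — cumulative fraction after k components = (λ_1 + ... + λ_k) / Σ λ:
  k = 1: 55/123 = 0.4472
  k = 2: (55 + 42)/123 = 97/123 = 0.7886
  k = 3: (55 + 42 + 26)/123 = 123/123 = 1

Summary (fraction, with percent):

explained: PC1 0.4472 (44.72%), PC2 0.3415 (34.15%), PC3 0.2114 (21.14%);  cumulative: 0.4472, 0.7886, 1


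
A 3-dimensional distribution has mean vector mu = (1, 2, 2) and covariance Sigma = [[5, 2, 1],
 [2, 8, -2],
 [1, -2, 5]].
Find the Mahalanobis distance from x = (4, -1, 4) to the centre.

Step 1 — centre the observation: (x - mu) = (3, -3, 2).

Step 2 — invert Sigma (cofactor / det for 3×3, or solve directly):
  Sigma^{-1} = [[0.25, -0.0833, -0.0833],
 [-0.0833, 0.1667, 0.0833],
 [-0.0833, 0.0833, 0.25]].

Step 3 — form the quadratic (x - mu)^T · Sigma^{-1} · (x - mu):
  Sigma^{-1} · (x - mu) = (0.8333, -0.5833, 0).
  (x - mu)^T · [Sigma^{-1} · (x - mu)] = (3)·(0.8333) + (-3)·(-0.5833) + (2)·(0) = 4.25.

Step 4 — take square root: d = √(4.25) ≈ 2.0616.

d(x, mu) = √(4.25) ≈ 2.0616


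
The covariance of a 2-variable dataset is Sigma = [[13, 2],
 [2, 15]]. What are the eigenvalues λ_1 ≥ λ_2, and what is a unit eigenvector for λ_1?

Step 1 — characteristic polynomial of 2×2 Sigma:
  det(Sigma - λI) = λ² - trace · λ + det = 0.
  trace = 13 + 15 = 28, det = 13·15 - (2)² = 191.
Step 2 — discriminant:
  Δ = trace² - 4·det = 784 - 764 = 20.
Step 3 — eigenvalues:
  λ = (trace ± √Δ)/2 = (28 ± 4.4721)/2,
  λ_1 = 16.2361,  λ_2 = 11.7639.

Step 4 — unit eigenvector for λ_1: solve (Sigma - λ_1 I)v = 0. First row:
  (13 - 16.2361)·v_x + (2)·v_y = 0, i.e. (-3.2361)·v_x + (2)·v_y = 0,
  so v ∝ (b, λ_1 - a) = (2, 3.2361) = u.
  ||u|| = √((2)² + (3.2361)²) = √(14.4721) ≈ 3.8042,
  v_1 = u/||u|| ≈ (0.5257, 0.8507) (||v_1|| = 1).

λ_1 = 16.2361,  λ_2 = 11.7639;  v_1 ≈ (0.5257, 0.8507)


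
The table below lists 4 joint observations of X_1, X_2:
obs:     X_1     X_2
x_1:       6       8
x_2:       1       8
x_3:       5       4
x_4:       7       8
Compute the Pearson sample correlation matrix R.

Step 1 — column means:
  mean(X_1) = (6 + 1 + 5 + 7) / 4 = 19/4 = 4.75
  mean(X_2) = (8 + 8 + 4 + 8) / 4 = 28/4 = 7

Step 2 — sample variances and covariances s[i,j] = (1/(n-1)) · Σ_k (x_{k,i} - mean_i) · (x_{k,j} - mean_j), with n-1 = 3:
  s[X_1,X_1] = ((1.25)·(1.25) + (-3.75)·(-3.75) + (0.25)·(0.25) + (2.25)·(2.25)) / 3 = 20.75/3 = 6.9167
  s[X_1,X_2] = ((1.25)·(1) + (-3.75)·(1) + (0.25)·(-3) + (2.25)·(1)) / 3 = -1/3 = -0.3333
  s[X_2,X_2] = ((1)·(1) + (1)·(1) + (-3)·(-3) + (1)·(1)) / 3 = 12/3 = 4
  Sample standard deviations s_i = √(s[i,i]):
  s(X_1) = √(6.9167) = 2.63
  s(X_2) = √(4) = 2

Step 3 — r_{ij} = s_{ij} / (s_i · s_j):
  r[X_1,X_1] = 1 (diagonal).
  r[X_1,X_2] = -0.3333 / (2.63 · 2) = -0.3333 / 5.2599 = -0.0634
  r[X_2,X_2] = 1 (diagonal).

R is symmetric with unit diagonal. Assembling:

R = [[1, -0.0634],
 [-0.0634, 1]]


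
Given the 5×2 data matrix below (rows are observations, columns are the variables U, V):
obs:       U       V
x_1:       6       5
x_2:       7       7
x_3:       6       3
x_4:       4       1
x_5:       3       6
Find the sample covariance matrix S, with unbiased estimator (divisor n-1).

Step 1 — column means:
  mean(U) = (6 + 7 + 6 + 4 + 3) / 5 = 26/5 = 5.2
  mean(V) = (5 + 7 + 3 + 1 + 6) / 5 = 22/5 = 4.4

Step 2 — sample covariance S[i,j] = (1/(n-1)) · Σ_k (x_{k,i} - mean_i) · (x_{k,j} - mean_j), with n-1 = 4.
  S[U,U] = ((0.8)·(0.8) + (1.8)·(1.8) + (0.8)·(0.8) + (-1.2)·(-1.2) + (-2.2)·(-2.2)) / 4 = 10.8/4 = 2.7
  S[U,V] = ((0.8)·(0.6) + (1.8)·(2.6) + (0.8)·(-1.4) + (-1.2)·(-3.4) + (-2.2)·(1.6)) / 4 = 4.6/4 = 1.15
  S[V,V] = ((0.6)·(0.6) + (2.6)·(2.6) + (-1.4)·(-1.4) + (-3.4)·(-3.4) + (1.6)·(1.6)) / 4 = 23.2/4 = 5.8

S is symmetric (S[j,i] = S[i,j]). Assembling:

S = [[2.7, 1.15],
 [1.15, 5.8]]


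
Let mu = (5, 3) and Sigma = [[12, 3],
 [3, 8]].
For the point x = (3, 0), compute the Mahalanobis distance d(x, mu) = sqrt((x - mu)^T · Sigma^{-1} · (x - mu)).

Step 1 — centre the observation: (x - mu) = (-2, -3).

Step 2 — invert Sigma. det(Sigma) = 12·8 - (3)² = 87.
  Sigma^{-1} = (1/det) · [[d, -b], [-b, a]] = [[0.092, -0.0345],
 [-0.0345, 0.1379]].

Step 3 — form the quadratic (x - mu)^T · Sigma^{-1} · (x - mu):
  Sigma^{-1} · (x - mu) = (-0.0805, -0.3448).
  (x - mu)^T · [Sigma^{-1} · (x - mu)] = (-2)·(-0.0805) + (-3)·(-0.3448) = 1.1954.

Step 4 — take square root: d = √(1.1954) ≈ 1.0933.

d(x, mu) = √(1.1954) ≈ 1.0933


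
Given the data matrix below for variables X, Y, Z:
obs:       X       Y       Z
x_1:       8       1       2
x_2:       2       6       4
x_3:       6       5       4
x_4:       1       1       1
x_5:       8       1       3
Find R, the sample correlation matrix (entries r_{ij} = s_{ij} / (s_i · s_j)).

Step 1 — column means:
  mean(X) = (8 + 2 + 6 + 1 + 8) / 5 = 25/5 = 5
  mean(Y) = (1 + 6 + 5 + 1 + 1) / 5 = 14/5 = 2.8
  mean(Z) = (2 + 4 + 4 + 1 + 3) / 5 = 14/5 = 2.8

Step 2 — sample variances and covariances s[i,j] = (1/(n-1)) · Σ_k (x_{k,i} - mean_i) · (x_{k,j} - mean_j), with n-1 = 4:
  s[X,X] = ((3)·(3) + (-3)·(-3) + (1)·(1) + (-4)·(-4) + (3)·(3)) / 4 = 44/4 = 11
  s[X,Y] = ((3)·(-1.8) + (-3)·(3.2) + (1)·(2.2) + (-4)·(-1.8) + (3)·(-1.8)) / 4 = -11/4 = -2.75
  s[X,Z] = ((3)·(-0.8) + (-3)·(1.2) + (1)·(1.2) + (-4)·(-1.8) + (3)·(0.2)) / 4 = 3/4 = 0.75
  s[Y,Y] = ((-1.8)·(-1.8) + (3.2)·(3.2) + (2.2)·(2.2) + (-1.8)·(-1.8) + (-1.8)·(-1.8)) / 4 = 24.8/4 = 6.2
  s[Y,Z] = ((-1.8)·(-0.8) + (3.2)·(1.2) + (2.2)·(1.2) + (-1.8)·(-1.8) + (-1.8)·(0.2)) / 4 = 10.8/4 = 2.7
  s[Z,Z] = ((-0.8)·(-0.8) + (1.2)·(1.2) + (1.2)·(1.2) + (-1.8)·(-1.8) + (0.2)·(0.2)) / 4 = 6.8/4 = 1.7
  Sample standard deviations s_i = √(s[i,i]):
  s(X) = √(11) = 3.3166
  s(Y) = √(6.2) = 2.49
  s(Z) = √(1.7) = 1.3038

Step 3 — r_{ij} = s_{ij} / (s_i · s_j):
  r[X,X] = 1 (diagonal).
  r[X,Y] = -2.75 / (3.3166 · 2.49) = -2.75 / 8.2583 = -0.333
  r[X,Z] = 0.75 / (3.3166 · 1.3038) = 0.75 / 4.3243 = 0.1734
  r[Y,Y] = 1 (diagonal).
  r[Y,Z] = 2.7 / (2.49 · 1.3038) = 2.7 / 3.2465 = 0.8317
  r[Z,Z] = 1 (diagonal).

R is symmetric with unit diagonal. Assembling:

R = [[1, -0.333, 0.1734],
 [-0.333, 1, 0.8317],
 [0.1734, 0.8317, 1]]


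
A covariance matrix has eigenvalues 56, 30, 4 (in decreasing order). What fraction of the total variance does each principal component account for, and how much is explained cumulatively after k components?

Step 1 — total variance = trace(Sigma) = Σ λ_i = 56 + 30 + 4 = 90.

Step 2 — fraction explained by component i = λ_i / Σ λ:
  PC1: 56/90 = 0.6222
  PC2: 30/90 = 0.3333
  PC3: 4/90 = 0.0444

Step 3 — cumulative fraction after k components = (λ_1 + ... + λ_k) / Σ λ:
  k = 1: 56/90 = 0.6222
  k = 2: (56 + 30)/90 = 86/90 = 0.9556
  k = 3: (56 + 30 + 4)/90 = 90/90 = 1

Summary (fraction, with percent):

explained: PC1 0.6222 (62.22%), PC2 0.3333 (33.33%), PC3 0.0444 (4.44%);  cumulative: 0.6222, 0.9556, 1


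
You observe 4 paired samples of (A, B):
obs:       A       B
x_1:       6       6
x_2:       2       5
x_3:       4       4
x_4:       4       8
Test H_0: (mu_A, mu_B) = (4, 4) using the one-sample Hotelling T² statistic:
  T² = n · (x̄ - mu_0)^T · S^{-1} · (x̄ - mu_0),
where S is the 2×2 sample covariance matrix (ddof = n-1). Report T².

Step 1 — sample mean vector:
  mean(A) = (6 + 2 + 4 + 4) / 4 = 16/4 = 4
  mean(B) = (6 + 5 + 4 + 8) / 4 = 23/4 = 5.75
  x̄ = (4, 5.75),  deviation x̄ - mu_0 = (4, 5.75) - (4, 4) = (0, 1.75).

Step 2 — sample covariance matrix, S[i,j] = (1/(n-1)) · Σ_k (x_{k,i} - mean_i) · (x_{k,j} - mean_j), divisor n-1 = 3:
  S[A,A] = ((2)·(2) + (-2)·(-2) + (0)·(0) + (0)·(0)) / 3 = 8/3 = 2.6667
  S[A,B] = ((2)·(0.25) + (-2)·(-0.75) + (0)·(-1.75) + (0)·(2.25)) / 3 = 2/3 = 0.6667
  S[B,B] = ((0.25)·(0.25) + (-0.75)·(-0.75) + (-1.75)·(-1.75) + (2.25)·(2.25)) / 3 = 8.75/3 = 2.9167
  S = [[2.6667, 0.6667],
 [0.6667, 2.9167]].

Step 3 — invert S. det(S) = 2.6667·2.9167 - (0.6667)² = 7.3333.
  S^{-1} = (1/det) · [[d, -b], [-b, a]] = [[0.3977, -0.0909],
 [-0.0909, 0.3636]].

Step 4 — quadratic form (x̄ - mu_0)^T · S^{-1} · (x̄ - mu_0):
  S^{-1} · (x̄ - mu_0) = (-0.1591, 0.6364),
  (x̄ - mu_0)^T · [...] = (0)·(-0.1591) + (1.75)·(0.6364) = 1.1136.

Step 5 — scale by n: T² = 4 · 1.1136 = 4.4545.

T² ≈ 4.4545


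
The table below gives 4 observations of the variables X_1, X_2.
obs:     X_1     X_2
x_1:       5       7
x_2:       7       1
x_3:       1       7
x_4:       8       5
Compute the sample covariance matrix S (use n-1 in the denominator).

Step 1 — column means:
  mean(X_1) = (5 + 7 + 1 + 8) / 4 = 21/4 = 5.25
  mean(X_2) = (7 + 1 + 7 + 5) / 4 = 20/4 = 5

Step 2 — sample covariance S[i,j] = (1/(n-1)) · Σ_k (x_{k,i} - mean_i) · (x_{k,j} - mean_j), with n-1 = 3.
  S[X_1,X_1] = ((-0.25)·(-0.25) + (1.75)·(1.75) + (-4.25)·(-4.25) + (2.75)·(2.75)) / 3 = 28.75/3 = 9.5833
  S[X_1,X_2] = ((-0.25)·(2) + (1.75)·(-4) + (-4.25)·(2) + (2.75)·(0)) / 3 = -16/3 = -5.3333
  S[X_2,X_2] = ((2)·(2) + (-4)·(-4) + (2)·(2) + (0)·(0)) / 3 = 24/3 = 8

S is symmetric (S[j,i] = S[i,j]). Assembling:

S = [[9.5833, -5.3333],
 [-5.3333, 8]]


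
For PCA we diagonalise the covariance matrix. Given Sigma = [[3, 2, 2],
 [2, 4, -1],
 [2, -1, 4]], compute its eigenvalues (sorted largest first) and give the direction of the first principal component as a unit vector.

Step 1 — characteristic polynomial p(λ) = det(λI - Sigma) = λ³ - tr·λ² + c_1·λ - det, where tr = trace, c_1 = sum of the principal 2×2 minors, det = det(Sigma):
  tr = 3 + 4 + 4 = 11,
  c_1 = (3·4 - (2)²) + (3·4 - (2)²) + (4·4 - (-1)²) = 8 + 8 + 15 = 31,
  det = 3·(4·4 - (-1)²) - (2)·((2)·4 - (-1)·(2)) + (2)·((2)·(-1) - 4·(2)) = 3·(15) - (2)·(10) + (2)·(-10) = 5.
  So p(λ) = λ³ - 11λ² + 31λ - 5.
Step 2 — look for an integer root (rational root theorem: any rational root is an integer divisor of 5). Testing λ = 5:
  p(5) = 125 - 275 + 155 - 5 = 0  ✓
  Dividing out (λ - 5): p(λ) = (λ - 5)(λ² - 6λ + 1).
Step 3 — remaining eigenvalues from the quadratic λ² - 6λ + 1 = 0:
  Δ = 6² - 4·1 = 36 - 4 = 32,  λ = (6 ± √32)/2 = (6 ± 5.6569)/2 ≈ 5.8284 or 0.1716.
  Sorted: λ_1 = 5.8284,  λ_2 = 5,  λ_3 = 0.1716  (check: sum = 11 = tr ✓).

Step 4 — unit eigenvector for λ_1 ≈ 5.8284: v spans the null space of (Sigma - λ_1 I), whose rows are
  r_1 = (-2.8284, 2, 2),  r_2 = (2, -1.8284, -1),  r_3 = (2, -1, -1.8284).
  v is orthogonal to every row, so take v ∝ r_1 × r_2 = ((2)·(-1) - (2)·(-1.8284), (2)·(2) - (-2.8284)·(-1), (-2.8284)·(-1.8284) - (2)·(2)) ≈ (1.6569, 1.1716, 1.1716).
  Let u = (1.6569, 1.1716, 1.1716).
  ||u|| = √((1.6569)² + (1.1716)² + (1.1716)²) = √(5.4903) ≈ 2.3431,  v_1 = u/||u|| ≈ (0.7071, 0.5, 0.5) (||v_1|| = 1).

λ_1 = 5.8284,  λ_2 = 5,  λ_3 = 0.1716;  v_1 ≈ (0.7071, 0.5, 0.5)


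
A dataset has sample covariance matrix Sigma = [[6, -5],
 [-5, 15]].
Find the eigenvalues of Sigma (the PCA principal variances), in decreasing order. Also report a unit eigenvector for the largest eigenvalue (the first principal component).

Step 1 — characteristic polynomial of 2×2 Sigma:
  det(Sigma - λI) = λ² - trace · λ + det = 0.
  trace = 6 + 15 = 21, det = 6·15 - (-5)² = 65.
Step 2 — discriminant:
  Δ = trace² - 4·det = 441 - 260 = 181.
Step 3 — eigenvalues:
  λ = (trace ± √Δ)/2 = (21 ± 13.4536)/2,
  λ_1 = 17.2268,  λ_2 = 3.7732.

Step 4 — unit eigenvector for λ_1: solve (Sigma - λ_1 I)v = 0. First row:
  (6 - 17.2268)·v_x + (-5)·v_y = 0, i.e. (-11.2268)·v_x + (-5)·v_y = 0,
  so v ∝ (b, λ_1 - a) = (-5, 11.2268); multiply by -1 so the first entry is positive: u = (5, -11.2268).
  ||u|| = √((5)² + (-11.2268)²) = √(151.0413) ≈ 12.2899,
  v_1 = u/||u|| ≈ (0.4068, -0.9135) (||v_1|| = 1).

λ_1 = 17.2268,  λ_2 = 3.7732;  v_1 ≈ (0.4068, -0.9135)


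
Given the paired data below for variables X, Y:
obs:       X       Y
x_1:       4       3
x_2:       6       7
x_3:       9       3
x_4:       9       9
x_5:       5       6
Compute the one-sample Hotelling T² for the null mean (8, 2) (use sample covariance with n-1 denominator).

Step 1 — sample mean vector:
  mean(X) = (4 + 6 + 9 + 9 + 5) / 5 = 33/5 = 6.6
  mean(Y) = (3 + 7 + 3 + 9 + 6) / 5 = 28/5 = 5.6
  x̄ = (6.6, 5.6),  deviation x̄ - mu_0 = (6.6, 5.6) - (8, 2) = (-1.4, 3.6).

Step 2 — sample covariance matrix, S[i,j] = (1/(n-1)) · Σ_k (x_{k,i} - mean_i) · (x_{k,j} - mean_j), divisor n-1 = 4:
  S[X,X] = ((-2.6)·(-2.6) + (-0.6)·(-0.6) + (2.4)·(2.4) + (2.4)·(2.4) + (-1.6)·(-1.6)) / 4 = 21.2/4 = 5.3
  S[X,Y] = ((-2.6)·(-2.6) + (-0.6)·(1.4) + (2.4)·(-2.6) + (2.4)·(3.4) + (-1.6)·(0.4)) / 4 = 7.2/4 = 1.8
  S[Y,Y] = ((-2.6)·(-2.6) + (1.4)·(1.4) + (-2.6)·(-2.6) + (3.4)·(3.4) + (0.4)·(0.4)) / 4 = 27.2/4 = 6.8
  S = [[5.3, 1.8],
 [1.8, 6.8]].

Step 3 — invert S. det(S) = 5.3·6.8 - (1.8)² = 32.8.
  S^{-1} = (1/det) · [[d, -b], [-b, a]] = [[0.2073, -0.0549],
 [-0.0549, 0.1616]].

Step 4 — quadratic form (x̄ - mu_0)^T · S^{-1} · (x̄ - mu_0):
  S^{-1} · (x̄ - mu_0) = (-0.4878, 0.6585),
  (x̄ - mu_0)^T · [...] = (-1.4)·(-0.4878) + (3.6)·(0.6585) = 3.0537.

Step 5 — scale by n: T² = 5 · 3.0537 = 15.2683.

T² ≈ 15.2683


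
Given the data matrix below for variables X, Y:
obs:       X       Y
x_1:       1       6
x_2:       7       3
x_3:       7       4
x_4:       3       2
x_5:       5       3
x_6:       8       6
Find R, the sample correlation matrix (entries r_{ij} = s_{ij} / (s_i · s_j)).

Step 1 — column means:
  mean(X) = (1 + 7 + 7 + 3 + 5 + 8) / 6 = 31/6 = 5.1667
  mean(Y) = (6 + 3 + 4 + 2 + 3 + 6) / 6 = 24/6 = 4

Step 2 — sample variances and covariances s[i,j] = (1/(n-1)) · Σ_k (x_{k,i} - mean_i) · (x_{k,j} - mean_j), with n-1 = 5:
  s[X,X] = ((-4.1667)·(-4.1667) + (1.8333)·(1.8333) + (1.8333)·(1.8333) + (-2.1667)·(-2.1667) + (-0.1667)·(-0.1667) + (2.8333)·(2.8333)) / 5 = 36.8333/5 = 7.3667
  s[X,Y] = ((-4.1667)·(2) + (1.8333)·(-1) + (1.8333)·(0) + (-2.1667)·(-2) + (-0.1667)·(-1) + (2.8333)·(2)) / 5 = 0/5 = 0
  s[Y,Y] = ((2)·(2) + (-1)·(-1) + (0)·(0) + (-2)·(-2) + (-1)·(-1) + (2)·(2)) / 5 = 14/5 = 2.8
  Sample standard deviations s_i = √(s[i,i]):
  s(X) = √(7.3667) = 2.7142
  s(Y) = √(2.8) = 1.6733

Step 3 — r_{ij} = s_{ij} / (s_i · s_j):
  r[X,X] = 1 (diagonal).
  r[X,Y] = 0 / (2.7142 · 1.6733) = 0 / 4.5417 = 0
  r[Y,Y] = 1 (diagonal).

R is symmetric with unit diagonal. Assembling:

R = [[1, 0],
 [0, 1]]


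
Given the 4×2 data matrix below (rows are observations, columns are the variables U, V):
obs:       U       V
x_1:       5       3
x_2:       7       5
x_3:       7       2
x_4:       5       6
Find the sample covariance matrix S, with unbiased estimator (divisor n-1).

Step 1 — column means:
  mean(U) = (5 + 7 + 7 + 5) / 4 = 24/4 = 6
  mean(V) = (3 + 5 + 2 + 6) / 4 = 16/4 = 4

Step 2 — sample covariance S[i,j] = (1/(n-1)) · Σ_k (x_{k,i} - mean_i) · (x_{k,j} - mean_j), with n-1 = 3.
  S[U,U] = ((-1)·(-1) + (1)·(1) + (1)·(1) + (-1)·(-1)) / 3 = 4/3 = 1.3333
  S[U,V] = ((-1)·(-1) + (1)·(1) + (1)·(-2) + (-1)·(2)) / 3 = -2/3 = -0.6667
  S[V,V] = ((-1)·(-1) + (1)·(1) + (-2)·(-2) + (2)·(2)) / 3 = 10/3 = 3.3333

S is symmetric (S[j,i] = S[i,j]). Assembling:

S = [[1.3333, -0.6667],
 [-0.6667, 3.3333]]


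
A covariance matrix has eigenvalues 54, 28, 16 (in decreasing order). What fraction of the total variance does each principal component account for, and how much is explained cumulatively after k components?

Step 1 — total variance = trace(Sigma) = Σ λ_i = 54 + 28 + 16 = 98.

Step 2 — fraction explained by component i = λ_i / Σ λ:
  PC1: 54/98 = 0.551
  PC2: 28/98 = 0.2857
  PC3: 16/98 = 0.1633

Step 3 — cumulative fraction after k components = (λ_1 + ... + λ_k) / Σ λ:
  k = 1: 54/98 = 0.551
  k = 2: (54 + 28)/98 = 82/98 = 0.8367
  k = 3: (54 + 28 + 16)/98 = 98/98 = 1

Summary (fraction, with percent):

explained: PC1 0.551 (55.1%), PC2 0.2857 (28.57%), PC3 0.1633 (16.33%);  cumulative: 0.551, 0.8367, 1


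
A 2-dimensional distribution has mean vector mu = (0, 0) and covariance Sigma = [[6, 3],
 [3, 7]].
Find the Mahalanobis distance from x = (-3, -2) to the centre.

Step 1 — centre the observation: (x - mu) = (-3, -2).

Step 2 — invert Sigma. det(Sigma) = 6·7 - (3)² = 33.
  Sigma^{-1} = (1/det) · [[d, -b], [-b, a]] = [[0.2121, -0.0909],
 [-0.0909, 0.1818]].

Step 3 — form the quadratic (x - mu)^T · Sigma^{-1} · (x - mu):
  Sigma^{-1} · (x - mu) = (-0.4545, -0.0909).
  (x - mu)^T · [Sigma^{-1} · (x - mu)] = (-3)·(-0.4545) + (-2)·(-0.0909) = 1.5455.

Step 4 — take square root: d = √(1.5455) ≈ 1.2432.

d(x, mu) = √(1.5455) ≈ 1.2432


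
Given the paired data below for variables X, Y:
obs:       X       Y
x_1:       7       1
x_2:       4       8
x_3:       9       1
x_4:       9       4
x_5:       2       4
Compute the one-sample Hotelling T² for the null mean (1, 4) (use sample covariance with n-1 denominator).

Step 1 — sample mean vector:
  mean(X) = (7 + 4 + 9 + 9 + 2) / 5 = 31/5 = 6.2
  mean(Y) = (1 + 8 + 1 + 4 + 4) / 5 = 18/5 = 3.6
  x̄ = (6.2, 3.6),  deviation x̄ - mu_0 = (6.2, 3.6) - (1, 4) = (5.2, -0.4).

Step 2 — sample covariance matrix, S[i,j] = (1/(n-1)) · Σ_k (x_{k,i} - mean_i) · (x_{k,j} - mean_j), divisor n-1 = 4:
  S[X,X] = ((0.8)·(0.8) + (-2.2)·(-2.2) + (2.8)·(2.8) + (2.8)·(2.8) + (-4.2)·(-4.2)) / 4 = 38.8/4 = 9.7
  S[X,Y] = ((0.8)·(-2.6) + (-2.2)·(4.4) + (2.8)·(-2.6) + (2.8)·(0.4) + (-4.2)·(0.4)) / 4 = -19.6/4 = -4.9
  S[Y,Y] = ((-2.6)·(-2.6) + (4.4)·(4.4) + (-2.6)·(-2.6) + (0.4)·(0.4) + (0.4)·(0.4)) / 4 = 33.2/4 = 8.3
  S = [[9.7, -4.9],
 [-4.9, 8.3]].

Step 3 — invert S. det(S) = 9.7·8.3 - (-4.9)² = 56.5.
  S^{-1} = (1/det) · [[d, -b], [-b, a]] = [[0.1469, 0.0867],
 [0.0867, 0.1717]].

Step 4 — quadratic form (x̄ - mu_0)^T · S^{-1} · (x̄ - mu_0):
  S^{-1} · (x̄ - mu_0) = (0.7292, 0.3823),
  (x̄ - mu_0)^T · [...] = (5.2)·(0.7292) + (-0.4)·(0.3823) = 3.6389.

Step 5 — scale by n: T² = 5 · 3.6389 = 18.1947.

T² ≈ 18.1947


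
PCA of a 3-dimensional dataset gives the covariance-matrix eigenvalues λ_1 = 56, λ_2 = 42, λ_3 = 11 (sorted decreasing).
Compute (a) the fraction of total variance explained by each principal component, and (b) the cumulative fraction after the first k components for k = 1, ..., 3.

Step 1 — total variance = trace(Sigma) = Σ λ_i = 56 + 42 + 11 = 109.

Step 2 — fraction explained by component i = λ_i / Σ λ:
  PC1: 56/109 = 0.5138
  PC2: 42/109 = 0.3853
  PC3: 11/109 = 0.1009

Step 3 — cumulative fraction after k components = (λ_1 + ... + λ_k) / Σ λ:
  k = 1: 56/109 = 0.5138
  k = 2: (56 + 42)/109 = 98/109 = 0.8991
  k = 3: (56 + 42 + 11)/109 = 109/109 = 1

Summary (fraction, with percent):

explained: PC1 0.5138 (51.38%), PC2 0.3853 (38.53%), PC3 0.1009 (10.09%);  cumulative: 0.5138, 0.8991, 1


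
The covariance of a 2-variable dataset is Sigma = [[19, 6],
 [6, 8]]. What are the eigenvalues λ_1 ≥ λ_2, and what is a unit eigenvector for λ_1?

Step 1 — characteristic polynomial of 2×2 Sigma:
  det(Sigma - λI) = λ² - trace · λ + det = 0.
  trace = 19 + 8 = 27, det = 19·8 - (6)² = 116.
Step 2 — discriminant:
  Δ = trace² - 4·det = 729 - 464 = 265.
Step 3 — eigenvalues:
  λ = (trace ± √Δ)/2 = (27 ± 16.2788)/2,
  λ_1 = 21.6394,  λ_2 = 5.3606.

Step 4 — unit eigenvector for λ_1: solve (Sigma - λ_1 I)v = 0. First row:
  (19 - 21.6394)·v_x + (6)·v_y = 0, i.e. (-2.6394)·v_x + (6)·v_y = 0,
  so v ∝ (b, λ_1 - a) = (6, 2.6394) = u.
  ||u|| = √((6)² + (2.6394)²) = √(42.9665) ≈ 6.5549,
  v_1 = u/||u|| ≈ (0.9153, 0.4027) (||v_1|| = 1).

λ_1 = 21.6394,  λ_2 = 5.3606;  v_1 ≈ (0.9153, 0.4027)


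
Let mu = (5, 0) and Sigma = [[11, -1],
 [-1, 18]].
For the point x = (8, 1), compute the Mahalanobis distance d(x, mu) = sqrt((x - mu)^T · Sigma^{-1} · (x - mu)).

Step 1 — centre the observation: (x - mu) = (3, 1).

Step 2 — invert Sigma. det(Sigma) = 11·18 - (-1)² = 197.
  Sigma^{-1} = (1/det) · [[d, -b], [-b, a]] = [[0.0914, 0.0051],
 [0.0051, 0.0558]].

Step 3 — form the quadratic (x - mu)^T · Sigma^{-1} · (x - mu):
  Sigma^{-1} · (x - mu) = (0.2792, 0.0711).
  (x - mu)^T · [Sigma^{-1} · (x - mu)] = (3)·(0.2792) + (1)·(0.0711) = 0.9086.

Step 4 — take square root: d = √(0.9086) ≈ 0.9532.

d(x, mu) = √(0.9086) ≈ 0.9532


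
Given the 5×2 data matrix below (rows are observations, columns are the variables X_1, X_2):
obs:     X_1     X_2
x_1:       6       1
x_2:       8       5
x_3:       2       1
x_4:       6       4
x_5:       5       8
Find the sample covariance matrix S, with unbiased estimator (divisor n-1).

Step 1 — column means:
  mean(X_1) = (6 + 8 + 2 + 6 + 5) / 5 = 27/5 = 5.4
  mean(X_2) = (1 + 5 + 1 + 4 + 8) / 5 = 19/5 = 3.8

Step 2 — sample covariance S[i,j] = (1/(n-1)) · Σ_k (x_{k,i} - mean_i) · (x_{k,j} - mean_j), with n-1 = 4.
  S[X_1,X_1] = ((0.6)·(0.6) + (2.6)·(2.6) + (-3.4)·(-3.4) + (0.6)·(0.6) + (-0.4)·(-0.4)) / 4 = 19.2/4 = 4.8
  S[X_1,X_2] = ((0.6)·(-2.8) + (2.6)·(1.2) + (-3.4)·(-2.8) + (0.6)·(0.2) + (-0.4)·(4.2)) / 4 = 9.4/4 = 2.35
  S[X_2,X_2] = ((-2.8)·(-2.8) + (1.2)·(1.2) + (-2.8)·(-2.8) + (0.2)·(0.2) + (4.2)·(4.2)) / 4 = 34.8/4 = 8.7

S is symmetric (S[j,i] = S[i,j]). Assembling:

S = [[4.8, 2.35],
 [2.35, 8.7]]


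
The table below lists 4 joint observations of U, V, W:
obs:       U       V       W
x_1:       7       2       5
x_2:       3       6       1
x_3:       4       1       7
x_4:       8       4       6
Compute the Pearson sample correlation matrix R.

Step 1 — column means:
  mean(U) = (7 + 3 + 4 + 8) / 4 = 22/4 = 5.5
  mean(V) = (2 + 6 + 1 + 4) / 4 = 13/4 = 3.25
  mean(W) = (5 + 1 + 7 + 6) / 4 = 19/4 = 4.75

Step 2 — sample variances and covariances s[i,j] = (1/(n-1)) · Σ_k (x_{k,i} - mean_i) · (x_{k,j} - mean_j), with n-1 = 3:
  s[U,U] = ((1.5)·(1.5) + (-2.5)·(-2.5) + (-1.5)·(-1.5) + (2.5)·(2.5)) / 3 = 17/3 = 5.6667
  s[U,V] = ((1.5)·(-1.25) + (-2.5)·(2.75) + (-1.5)·(-2.25) + (2.5)·(0.75)) / 3 = -3.5/3 = -1.1667
  s[U,W] = ((1.5)·(0.25) + (-2.5)·(-3.75) + (-1.5)·(2.25) + (2.5)·(1.25)) / 3 = 9.5/3 = 3.1667
  s[V,V] = ((-1.25)·(-1.25) + (2.75)·(2.75) + (-2.25)·(-2.25) + (0.75)·(0.75)) / 3 = 14.75/3 = 4.9167
  s[V,W] = ((-1.25)·(0.25) + (2.75)·(-3.75) + (-2.25)·(2.25) + (0.75)·(1.25)) / 3 = -14.75/3 = -4.9167
  s[W,W] = ((0.25)·(0.25) + (-3.75)·(-3.75) + (2.25)·(2.25) + (1.25)·(1.25)) / 3 = 20.75/3 = 6.9167
  Sample standard deviations s_i = √(s[i,i]):
  s(U) = √(5.6667) = 2.3805
  s(V) = √(4.9167) = 2.2174
  s(W) = √(6.9167) = 2.63

Step 3 — r_{ij} = s_{ij} / (s_i · s_j):
  r[U,U] = 1 (diagonal).
  r[U,V] = -1.1667 / (2.3805 · 2.2174) = -1.1667 / 5.2784 = -0.221
  r[U,W] = 3.1667 / (2.3805 · 2.63) = 3.1667 / 6.2605 = 0.5058
  r[V,V] = 1 (diagonal).
  r[V,W] = -4.9167 / (2.2174 · 2.63) = -4.9167 / 5.8315 = -0.8431
  r[W,W] = 1 (diagonal).

R is symmetric with unit diagonal. Assembling:

R = [[1, -0.221, 0.5058],
 [-0.221, 1, -0.8431],
 [0.5058, -0.8431, 1]]


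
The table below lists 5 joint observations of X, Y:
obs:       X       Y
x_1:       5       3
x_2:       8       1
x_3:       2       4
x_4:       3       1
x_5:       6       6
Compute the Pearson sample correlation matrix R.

Step 1 — column means:
  mean(X) = (5 + 8 + 2 + 3 + 6) / 5 = 24/5 = 4.8
  mean(Y) = (3 + 1 + 4 + 1 + 6) / 5 = 15/5 = 3

Step 2 — sample variances and covariances s[i,j] = (1/(n-1)) · Σ_k (x_{k,i} - mean_i) · (x_{k,j} - mean_j), with n-1 = 4:
  s[X,X] = ((0.2)·(0.2) + (3.2)·(3.2) + (-2.8)·(-2.8) + (-1.8)·(-1.8) + (1.2)·(1.2)) / 4 = 22.8/4 = 5.7
  s[X,Y] = ((0.2)·(0) + (3.2)·(-2) + (-2.8)·(1) + (-1.8)·(-2) + (1.2)·(3)) / 4 = -2/4 = -0.5
  s[Y,Y] = ((0)·(0) + (-2)·(-2) + (1)·(1) + (-2)·(-2) + (3)·(3)) / 4 = 18/4 = 4.5
  Sample standard deviations s_i = √(s[i,i]):
  s(X) = √(5.7) = 2.3875
  s(Y) = √(4.5) = 2.1213

Step 3 — r_{ij} = s_{ij} / (s_i · s_j):
  r[X,X] = 1 (diagonal).
  r[X,Y] = -0.5 / (2.3875 · 2.1213) = -0.5 / 5.0646 = -0.0987
  r[Y,Y] = 1 (diagonal).

R is symmetric with unit diagonal. Assembling:

R = [[1, -0.0987],
 [-0.0987, 1]]


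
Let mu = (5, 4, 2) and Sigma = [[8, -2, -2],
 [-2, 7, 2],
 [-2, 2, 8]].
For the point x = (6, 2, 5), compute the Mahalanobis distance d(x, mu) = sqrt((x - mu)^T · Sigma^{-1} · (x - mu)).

Step 1 — centre the observation: (x - mu) = (1, -2, 3).

Step 2 — invert Sigma (cofactor / det for 3×3, or solve directly):
  Sigma^{-1} = [[0.1398, 0.0323, 0.0269],
 [0.0323, 0.1613, -0.0323],
 [0.0269, -0.0323, 0.1398]].

Step 3 — form the quadratic (x - mu)^T · Sigma^{-1} · (x - mu):
  Sigma^{-1} · (x - mu) = (0.1559, -0.3871, 0.5108).
  (x - mu)^T · [Sigma^{-1} · (x - mu)] = (1)·(0.1559) + (-2)·(-0.3871) + (3)·(0.5108) = 2.4624.

Step 4 — take square root: d = √(2.4624) ≈ 1.5692.

d(x, mu) = √(2.4624) ≈ 1.5692


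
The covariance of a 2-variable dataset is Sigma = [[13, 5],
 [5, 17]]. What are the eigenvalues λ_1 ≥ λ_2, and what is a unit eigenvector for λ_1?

Step 1 — characteristic polynomial of 2×2 Sigma:
  det(Sigma - λI) = λ² - trace · λ + det = 0.
  trace = 13 + 17 = 30, det = 13·17 - (5)² = 196.
Step 2 — discriminant:
  Δ = trace² - 4·det = 900 - 784 = 116.
Step 3 — eigenvalues:
  λ = (trace ± √Δ)/2 = (30 ± 10.7703)/2,
  λ_1 = 20.3852,  λ_2 = 9.6148.

Step 4 — unit eigenvector for λ_1: solve (Sigma - λ_1 I)v = 0. First row:
  (13 - 20.3852)·v_x + (5)·v_y = 0, i.e. (-7.3852)·v_x + (5)·v_y = 0,
  so v ∝ (b, λ_1 - a) = (5, 7.3852) = u.
  ||u|| = √((5)² + (7.3852)²) = √(79.5407) ≈ 8.9186,
  v_1 = u/||u|| ≈ (0.5606, 0.8281) (||v_1|| = 1).

λ_1 = 20.3852,  λ_2 = 9.6148;  v_1 ≈ (0.5606, 0.8281)


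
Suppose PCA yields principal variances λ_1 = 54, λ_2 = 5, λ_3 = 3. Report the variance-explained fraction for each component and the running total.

Step 1 — total variance = trace(Sigma) = Σ λ_i = 54 + 5 + 3 = 62.

Step 2 — fraction explained by component i = λ_i / Σ λ:
  PC1: 54/62 = 0.871
  PC2: 5/62 = 0.0806
  PC3: 3/62 = 0.0484

Step 3 — cumulative fraction after k components = (λ_1 + ... + λ_k) / Σ λ:
  k = 1: 54/62 = 0.871
  k = 2: (54 + 5)/62 = 59/62 = 0.9516
  k = 3: (54 + 5 + 3)/62 = 62/62 = 1

Summary (fraction, with percent):

explained: PC1 0.871 (87.1%), PC2 0.0806 (8.06%), PC3 0.0484 (4.84%);  cumulative: 0.871, 0.9516, 1


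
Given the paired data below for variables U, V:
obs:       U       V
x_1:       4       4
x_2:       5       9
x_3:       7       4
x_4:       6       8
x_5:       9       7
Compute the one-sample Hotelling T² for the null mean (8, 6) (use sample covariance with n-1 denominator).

Step 1 — sample mean vector:
  mean(U) = (4 + 5 + 7 + 6 + 9) / 5 = 31/5 = 6.2
  mean(V) = (4 + 9 + 4 + 8 + 7) / 5 = 32/5 = 6.4
  x̄ = (6.2, 6.4),  deviation x̄ - mu_0 = (6.2, 6.4) - (8, 6) = (-1.8, 0.4).

Step 2 — sample covariance matrix, S[i,j] = (1/(n-1)) · Σ_k (x_{k,i} - mean_i) · (x_{k,j} - mean_j), divisor n-1 = 4:
  S[U,U] = ((-2.2)·(-2.2) + (-1.2)·(-1.2) + (0.8)·(0.8) + (-0.2)·(-0.2) + (2.8)·(2.8)) / 4 = 14.8/4 = 3.7
  S[U,V] = ((-2.2)·(-2.4) + (-1.2)·(2.6) + (0.8)·(-2.4) + (-0.2)·(1.6) + (2.8)·(0.6)) / 4 = 1.6/4 = 0.4
  S[V,V] = ((-2.4)·(-2.4) + (2.6)·(2.6) + (-2.4)·(-2.4) + (1.6)·(1.6) + (0.6)·(0.6)) / 4 = 21.2/4 = 5.3
  S = [[3.7, 0.4],
 [0.4, 5.3]].

Step 3 — invert S. det(S) = 3.7·5.3 - (0.4)² = 19.45.
  S^{-1} = (1/det) · [[d, -b], [-b, a]] = [[0.2725, -0.0206],
 [-0.0206, 0.1902]].

Step 4 — quadratic form (x̄ - mu_0)^T · S^{-1} · (x̄ - mu_0):
  S^{-1} · (x̄ - mu_0) = (-0.4987, 0.1131),
  (x̄ - mu_0)^T · [...] = (-1.8)·(-0.4987) + (0.4)·(0.1131) = 0.9429.

Step 5 — scale by n: T² = 5 · 0.9429 = 4.7147.

T² ≈ 4.7147


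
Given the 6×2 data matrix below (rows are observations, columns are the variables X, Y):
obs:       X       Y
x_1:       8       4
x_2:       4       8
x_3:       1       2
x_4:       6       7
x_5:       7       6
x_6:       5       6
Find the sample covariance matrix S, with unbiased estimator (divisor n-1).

Step 1 — column means:
  mean(X) = (8 + 4 + 1 + 6 + 7 + 5) / 6 = 31/6 = 5.1667
  mean(Y) = (4 + 8 + 2 + 7 + 6 + 6) / 6 = 33/6 = 5.5

Step 2 — sample covariance S[i,j] = (1/(n-1)) · Σ_k (x_{k,i} - mean_i) · (x_{k,j} - mean_j), with n-1 = 5.
  S[X,X] = ((2.8333)·(2.8333) + (-1.1667)·(-1.1667) + (-4.1667)·(-4.1667) + (0.8333)·(0.8333) + (1.8333)·(1.8333) + (-0.1667)·(-0.1667)) / 5 = 30.8333/5 = 6.1667
  S[X,Y] = ((2.8333)·(-1.5) + (-1.1667)·(2.5) + (-4.1667)·(-3.5) + (0.8333)·(1.5) + (1.8333)·(0.5) + (-0.1667)·(0.5)) / 5 = 9.5/5 = 1.9
  S[Y,Y] = ((-1.5)·(-1.5) + (2.5)·(2.5) + (-3.5)·(-3.5) + (1.5)·(1.5) + (0.5)·(0.5) + (0.5)·(0.5)) / 5 = 23.5/5 = 4.7

S is symmetric (S[j,i] = S[i,j]). Assembling:

S = [[6.1667, 1.9],
 [1.9, 4.7]]


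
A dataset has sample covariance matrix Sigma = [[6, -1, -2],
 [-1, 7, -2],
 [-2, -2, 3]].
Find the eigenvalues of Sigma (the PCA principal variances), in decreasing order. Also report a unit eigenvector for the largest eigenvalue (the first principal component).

Step 1 — characteristic polynomial p(λ) = det(λI - Sigma) = λ³ - tr·λ² + c_1·λ - det, where tr = trace, c_1 = sum of the principal 2×2 minors, det = det(Sigma):
  tr = 6 + 7 + 3 = 16,
  c_1 = (6·7 - (-1)²) + (6·3 - (-2)²) + (7·3 - (-2)²) = 41 + 14 + 17 = 72,
  det = 6·(7·3 - (-2)²) - (-1)·((-1)·3 - (-2)·(-2)) + (-2)·((-1)·(-2) - 7·(-2)) = 6·(17) - (-1)·(-7) + (-2)·(16) = 63.
  So p(λ) = λ³ - 16λ² + 72λ - 63.
Step 2 — look for an integer root (rational root theorem: any rational root is an integer divisor of 63). Testing λ = 7:
  p(7) = 343 - 784 + 504 - 63 = 0  ✓
  Dividing out (λ - 7): p(λ) = (λ - 7)(λ² - 9λ + 9).
Step 3 — remaining eigenvalues from the quadratic λ² - 9λ + 9 = 0:
  Δ = 9² - 4·9 = 81 - 36 = 45,  λ = (9 ± √45)/2 = (9 ± 6.7082)/2 ≈ 7.8541 or 1.1459.
  Sorted: λ_1 = 7.8541,  λ_2 = 7,  λ_3 = 1.1459  (check: sum = 16 = tr ✓).

Step 4 — unit eigenvector for λ_1 ≈ 7.8541: v spans the null space of (Sigma - λ_1 I), whose rows are
  r_1 = (-1.8541, -1, -2),  r_2 = (-1, -0.8541, -2),  r_3 = (-2, -2, -4.8541).
  v is orthogonal to every row, so take v ∝ r_1 × r_2 = ((-1)·(-2) - (-2)·(-0.8541), (-2)·(-1) - (-1.8541)·(-2), (-1.8541)·(-0.8541) - (-1)·(-1)) ≈ (0.2918, -1.7082, 0.5836).
  Let u = (0.2918, -1.7082, 0.5836).
  ||u|| = √((0.2918)² + (-1.7082)² + (0.5836)²) = √(3.3437) ≈ 1.8286,  v_1 = u/||u|| ≈ (0.1596, -0.9342, 0.3192) (||v_1|| = 1).

λ_1 = 7.8541,  λ_2 = 7,  λ_3 = 1.1459;  v_1 ≈ (0.1596, -0.9342, 0.3192)


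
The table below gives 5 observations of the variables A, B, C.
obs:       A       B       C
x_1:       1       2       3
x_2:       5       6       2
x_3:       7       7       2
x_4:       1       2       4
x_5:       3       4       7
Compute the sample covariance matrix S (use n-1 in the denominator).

Step 1 — column means:
  mean(A) = (1 + 5 + 7 + 1 + 3) / 5 = 17/5 = 3.4
  mean(B) = (2 + 6 + 7 + 2 + 4) / 5 = 21/5 = 4.2
  mean(C) = (3 + 2 + 2 + 4 + 7) / 5 = 18/5 = 3.6

Step 2 — sample covariance S[i,j] = (1/(n-1)) · Σ_k (x_{k,i} - mean_i) · (x_{k,j} - mean_j), with n-1 = 4.
  S[A,A] = ((-2.4)·(-2.4) + (1.6)·(1.6) + (3.6)·(3.6) + (-2.4)·(-2.4) + (-0.4)·(-0.4)) / 4 = 27.2/4 = 6.8
  S[A,B] = ((-2.4)·(-2.2) + (1.6)·(1.8) + (3.6)·(2.8) + (-2.4)·(-2.2) + (-0.4)·(-0.2)) / 4 = 23.6/4 = 5.9
  S[A,C] = ((-2.4)·(-0.6) + (1.6)·(-1.6) + (3.6)·(-1.6) + (-2.4)·(0.4) + (-0.4)·(3.4)) / 4 = -9.2/4 = -2.3
  S[B,B] = ((-2.2)·(-2.2) + (1.8)·(1.8) + (2.8)·(2.8) + (-2.2)·(-2.2) + (-0.2)·(-0.2)) / 4 = 20.8/4 = 5.2
  S[B,C] = ((-2.2)·(-0.6) + (1.8)·(-1.6) + (2.8)·(-1.6) + (-2.2)·(0.4) + (-0.2)·(3.4)) / 4 = -7.6/4 = -1.9
  S[C,C] = ((-0.6)·(-0.6) + (-1.6)·(-1.6) + (-1.6)·(-1.6) + (0.4)·(0.4) + (3.4)·(3.4)) / 4 = 17.2/4 = 4.3

S is symmetric (S[j,i] = S[i,j]). Assembling:

S = [[6.8, 5.9, -2.3],
 [5.9, 5.2, -1.9],
 [-2.3, -1.9, 4.3]]


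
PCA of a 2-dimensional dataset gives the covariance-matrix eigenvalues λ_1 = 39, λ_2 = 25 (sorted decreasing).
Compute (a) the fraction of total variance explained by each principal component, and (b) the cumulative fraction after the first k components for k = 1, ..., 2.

Step 1 — total variance = trace(Sigma) = Σ λ_i = 39 + 25 = 64.

Step 2 — fraction explained by component i = λ_i / Σ λ:
  PC1: 39/64 = 0.6094
  PC2: 25/64 = 0.3906

Step 3 — cumulative fraction after k components = (λ_1 + ... + λ_k) / Σ λ:
  k = 1: 39/64 = 0.6094
  k = 2: (39 + 25)/64 = 64/64 = 1

Summary (fraction, with percent):

explained: PC1 0.6094 (60.94%), PC2 0.3906 (39.06%);  cumulative: 0.6094, 1


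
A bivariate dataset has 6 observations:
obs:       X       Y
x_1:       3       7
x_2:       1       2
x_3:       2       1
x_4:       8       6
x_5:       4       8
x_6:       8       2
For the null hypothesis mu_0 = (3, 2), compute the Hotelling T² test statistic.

Step 1 — sample mean vector:
  mean(X) = (3 + 1 + 2 + 8 + 4 + 8) / 6 = 26/6 = 4.3333
  mean(Y) = (7 + 2 + 1 + 6 + 8 + 2) / 6 = 26/6 = 4.3333
  x̄ = (4.3333, 4.3333),  deviation x̄ - mu_0 = (4.3333, 4.3333) - (3, 2) = (1.3333, 2.3333).

Step 2 — sample covariance matrix, S[i,j] = (1/(n-1)) · Σ_k (x_{k,i} - mean_i) · (x_{k,j} - mean_j), divisor n-1 = 5:
  S[X,X] = ((-1.3333)·(-1.3333) + (-3.3333)·(-3.3333) + (-2.3333)·(-2.3333) + (3.6667)·(3.6667) + (-0.3333)·(-0.3333) + (3.6667)·(3.6667)) / 5 = 45.3333/5 = 9.0667
  S[X,Y] = ((-1.3333)·(2.6667) + (-3.3333)·(-2.3333) + (-2.3333)·(-3.3333) + (3.6667)·(1.6667) + (-0.3333)·(3.6667) + (3.6667)·(-2.3333)) / 5 = 8.3333/5 = 1.6667
  S[Y,Y] = ((2.6667)·(2.6667) + (-2.3333)·(-2.3333) + (-3.3333)·(-3.3333) + (1.6667)·(1.6667) + (3.6667)·(3.6667) + (-2.3333)·(-2.3333)) / 5 = 45.3333/5 = 9.0667
  S = [[9.0667, 1.6667],
 [1.6667, 9.0667]].

Step 3 — invert S. det(S) = 9.0667·9.0667 - (1.6667)² = 79.4267.
  S^{-1} = (1/det) · [[d, -b], [-b, a]] = [[0.1142, -0.021],
 [-0.021, 0.1142]].

Step 4 — quadratic form (x̄ - mu_0)^T · S^{-1} · (x̄ - mu_0):
  S^{-1} · (x̄ - mu_0) = (0.1032, 0.2384),
  (x̄ - mu_0)^T · [...] = (1.3333)·(0.1032) + (2.3333)·(0.2384) = 0.6939.

Step 5 — scale by n: T² = 6 · 0.6939 = 4.1632.

T² ≈ 4.1632
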